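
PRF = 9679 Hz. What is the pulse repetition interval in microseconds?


PRI = 1/9679 = 0.0001033165 s = 103.3 us

103.3 us


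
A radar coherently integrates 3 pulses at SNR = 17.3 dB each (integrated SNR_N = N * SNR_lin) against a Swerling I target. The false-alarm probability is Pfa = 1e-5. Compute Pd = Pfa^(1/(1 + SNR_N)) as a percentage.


SNR_lin = 10^(17.3/10) = 53.70318
SNR_N = 3 * 53.70318 = 161.10954
1/(1 + SNR_N) = 1/162.10954 = 0.0061687
Pd = (1e-5)^0.0061687 = 0.93144
Pd = 93.1%

93.1%


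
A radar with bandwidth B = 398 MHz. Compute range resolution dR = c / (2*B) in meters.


dR = 3e8 / (2 * 398000000.0) = 0.38 m

0.38 m


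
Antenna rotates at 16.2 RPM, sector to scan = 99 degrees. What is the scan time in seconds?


t = 99 / (16.2 * 360) * 60 = 1.02 s

1.02 s


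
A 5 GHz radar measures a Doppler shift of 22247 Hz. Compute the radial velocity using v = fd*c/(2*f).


v = 22247 * 3e8 / (2 * 5000000000.0) = 667.4 m/s

667.4 m/s


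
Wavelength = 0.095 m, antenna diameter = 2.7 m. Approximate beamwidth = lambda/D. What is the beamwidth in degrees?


BW_rad = 0.095 / 2.7 = 0.035185
BW_deg = 2.02 degrees

2.02 degrees


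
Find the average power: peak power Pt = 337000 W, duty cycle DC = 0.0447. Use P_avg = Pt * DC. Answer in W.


P_avg = 337000 * 0.0447 = 15063.9 W

15063.9 W


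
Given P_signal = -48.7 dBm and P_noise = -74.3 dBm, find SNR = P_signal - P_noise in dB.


SNR = -48.7 - (-74.3) = 25.6 dB

25.6 dB


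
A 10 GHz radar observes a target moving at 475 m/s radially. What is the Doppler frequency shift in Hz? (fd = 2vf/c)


fd = 2 * 475 * 10000000000.0 / 3e8 = 31666.7 Hz

31666.7 Hz


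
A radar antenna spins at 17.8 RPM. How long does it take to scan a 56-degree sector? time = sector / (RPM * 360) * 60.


t = 56 / (17.8 * 360) * 60 = 0.52 s

0.52 s


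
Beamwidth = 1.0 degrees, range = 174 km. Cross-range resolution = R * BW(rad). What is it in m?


BW_rad = 0.017453293
CR = 174000 * 0.017453293 = 3036.9 m

3036.9 m


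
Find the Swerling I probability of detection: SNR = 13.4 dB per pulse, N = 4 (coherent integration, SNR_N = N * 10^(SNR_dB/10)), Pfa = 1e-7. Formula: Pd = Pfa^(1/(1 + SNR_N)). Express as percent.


SNR_lin = 10^(13.4/10) = 21.87762
SNR_N = 4 * 21.87762 = 87.51048
1/(1 + SNR_N) = 1/88.51048 = 0.0112981
Pd = (1e-7)^0.0112981 = 0.83351
Pd = 83.4%

83.4%


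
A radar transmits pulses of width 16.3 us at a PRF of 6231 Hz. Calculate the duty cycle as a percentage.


DC = 16.3e-6 * 6231 * 100 = 10.16%

10.16%


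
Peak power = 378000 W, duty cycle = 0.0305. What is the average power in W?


P_avg = 378000 * 0.0305 = 11529.0 W

11529.0 W


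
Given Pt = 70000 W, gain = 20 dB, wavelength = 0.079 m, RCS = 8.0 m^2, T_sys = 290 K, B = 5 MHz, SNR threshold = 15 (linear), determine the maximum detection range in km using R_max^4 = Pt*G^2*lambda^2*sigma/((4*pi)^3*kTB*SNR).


G_lin = 10^(20/10) = 100.0
R^4 = 70000 * 100.0^2 * 0.079^2 * 8.0 / ((4*pi)^3 * 1.38e-23 * 290 * 5000000.0 * 15)
R^4 = 5.86779e16 m^4
R_max = (5.86779e16)^(1/4) = 15563.9 m = 15.6 km

15.6 km


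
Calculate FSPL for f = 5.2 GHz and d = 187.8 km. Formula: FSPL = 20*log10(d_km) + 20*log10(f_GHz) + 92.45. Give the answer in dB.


20*log10(187.8) = 45.47
20*log10(5.2) = 14.32
FSPL = 152.2 dB

152.2 dB


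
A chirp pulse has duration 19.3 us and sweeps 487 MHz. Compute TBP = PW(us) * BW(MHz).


TBP = 19.3 * 487 = 9399.1

9399.1


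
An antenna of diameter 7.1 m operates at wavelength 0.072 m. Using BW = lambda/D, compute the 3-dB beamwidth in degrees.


BW_rad = 0.072 / 7.1 = 0.010141
BW_deg = 0.58 degrees

0.58 degrees


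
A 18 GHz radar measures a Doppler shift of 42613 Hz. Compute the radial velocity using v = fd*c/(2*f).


v = 42613 * 3e8 / (2 * 18000000000.0) = 355.1 m/s

355.1 m/s


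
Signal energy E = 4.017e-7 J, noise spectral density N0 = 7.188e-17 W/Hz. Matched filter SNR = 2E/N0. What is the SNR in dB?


SNR_lin = 2 * 4.017e-7 / 7.188e-17 = 1.118e10
SNR_dB = 10*log10(1.118e10) = 100.5 dB

100.5 dB


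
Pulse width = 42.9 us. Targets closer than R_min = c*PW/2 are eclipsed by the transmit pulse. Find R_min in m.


R_min = 3e8 * 42.9e-6 / 2 = 6435.0 m

6435.0 m


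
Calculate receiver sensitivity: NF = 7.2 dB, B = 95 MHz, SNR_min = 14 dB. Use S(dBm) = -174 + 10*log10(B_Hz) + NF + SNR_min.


10*log10(95000000.0) = 79.78
S = -174 + 79.78 + 7.2 + 14 = -73.0 dBm

-73.0 dBm


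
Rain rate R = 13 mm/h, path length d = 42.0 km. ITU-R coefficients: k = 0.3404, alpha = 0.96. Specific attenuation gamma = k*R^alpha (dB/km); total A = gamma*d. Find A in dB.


gamma = 0.3404 * 13^0.96 = 3.993698 dB/km
A = 3.993698 * 42.0 = 167.74 dB

167.74 dB


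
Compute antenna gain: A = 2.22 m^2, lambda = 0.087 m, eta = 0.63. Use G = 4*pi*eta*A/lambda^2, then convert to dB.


G_linear = 4*pi*0.63*2.22/0.087^2 = 2322.01
G_dB = 10*log10(2322.01) = 33.7 dB

33.7 dB


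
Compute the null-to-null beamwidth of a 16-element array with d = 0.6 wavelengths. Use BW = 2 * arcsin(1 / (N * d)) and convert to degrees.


1/(N*d) = 1/(16*0.6) = 0.104167
BW = 2*arcsin(0.104167) = 12.0 degrees

12.0 degrees


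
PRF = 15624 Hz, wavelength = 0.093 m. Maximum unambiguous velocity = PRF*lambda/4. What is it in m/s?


V_ua = 15624 * 0.093 / 4 = 363.3 m/s

363.3 m/s


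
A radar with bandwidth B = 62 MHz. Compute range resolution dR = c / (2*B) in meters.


dR = 3e8 / (2 * 62000000.0) = 2.42 m

2.42 m


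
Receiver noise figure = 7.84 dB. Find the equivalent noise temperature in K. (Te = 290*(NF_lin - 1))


NF_lin = 10^(7.84/10) = 6.08135
Te = 290 * (6.08135 - 1) = 1473.6 K

1473.6 K


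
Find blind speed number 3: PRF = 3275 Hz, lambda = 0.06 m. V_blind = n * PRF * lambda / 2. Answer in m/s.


V_blind = 3 * 3275 * 0.06 / 2 = 294.8 m/s

294.8 m/s


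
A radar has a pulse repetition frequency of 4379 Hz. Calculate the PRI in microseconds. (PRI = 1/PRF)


PRI = 1/4379 = 0.0002283626 s = 228.4 us

228.4 us


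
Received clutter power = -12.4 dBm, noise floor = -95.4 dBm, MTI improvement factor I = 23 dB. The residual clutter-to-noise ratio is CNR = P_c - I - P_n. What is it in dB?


CNR = -12.4 - 23 - (-95.4) = 60.0 dB

60.0 dB


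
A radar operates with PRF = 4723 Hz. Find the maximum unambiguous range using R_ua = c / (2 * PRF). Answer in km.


R_ua = 3e8 / (2 * 4723) = 31759.5 m = 31.8 km

31.8 km


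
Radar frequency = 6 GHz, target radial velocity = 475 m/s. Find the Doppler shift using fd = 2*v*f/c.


fd = 2 * 475 * 6000000000.0 / 3e8 = 19000.0 Hz

19000.0 Hz


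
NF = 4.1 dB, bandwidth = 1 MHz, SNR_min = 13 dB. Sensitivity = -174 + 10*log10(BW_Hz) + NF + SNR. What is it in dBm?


10*log10(1000000.0) = 60.0
S = -174 + 60.0 + 4.1 + 13 = -96.9 dBm

-96.9 dBm


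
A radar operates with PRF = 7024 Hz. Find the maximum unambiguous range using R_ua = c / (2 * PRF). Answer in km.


R_ua = 3e8 / (2 * 7024) = 21355.4 m = 21.4 km

21.4 km


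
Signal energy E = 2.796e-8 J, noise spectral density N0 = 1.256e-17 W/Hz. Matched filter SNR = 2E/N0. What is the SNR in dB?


SNR_lin = 2 * 2.796e-8 / 1.256e-17 = 4.452e9
SNR_dB = 10*log10(4.452e9) = 96.5 dB

96.5 dB


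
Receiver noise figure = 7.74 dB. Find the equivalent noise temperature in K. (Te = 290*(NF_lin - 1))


NF_lin = 10^(7.74/10) = 5.942922
Te = 290 * (5.942922 - 1) = 1433.4 K

1433.4 K


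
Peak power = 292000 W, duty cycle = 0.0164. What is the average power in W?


P_avg = 292000 * 0.0164 = 4788.8 W

4788.8 W


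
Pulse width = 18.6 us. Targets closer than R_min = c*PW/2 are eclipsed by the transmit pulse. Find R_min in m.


R_min = 3e8 * 18.6e-6 / 2 = 2790.0 m

2790.0 m


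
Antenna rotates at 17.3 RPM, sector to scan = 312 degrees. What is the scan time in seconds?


t = 312 / (17.3 * 360) * 60 = 3.01 s

3.01 s


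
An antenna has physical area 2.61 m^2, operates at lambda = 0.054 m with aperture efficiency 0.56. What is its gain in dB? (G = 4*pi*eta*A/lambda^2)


G_linear = 4*pi*0.56*2.61/0.054^2 = 6298.7
G_dB = 10*log10(6298.7) = 38.0 dB

38.0 dB


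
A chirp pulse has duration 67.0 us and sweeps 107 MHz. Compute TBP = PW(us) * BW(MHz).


TBP = 67.0 * 107 = 7169.0

7169.0


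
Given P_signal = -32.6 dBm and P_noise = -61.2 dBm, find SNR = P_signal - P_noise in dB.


SNR = -32.6 - (-61.2) = 28.6 dB

28.6 dB


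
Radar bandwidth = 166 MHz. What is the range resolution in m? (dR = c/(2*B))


dR = 3e8 / (2 * 166000000.0) = 0.9 m

0.9 m


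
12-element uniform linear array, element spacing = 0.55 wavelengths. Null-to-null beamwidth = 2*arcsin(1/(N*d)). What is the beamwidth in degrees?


1/(N*d) = 1/(12*0.55) = 0.151515
BW = 2*arcsin(0.151515) = 17.4 degrees

17.4 degrees


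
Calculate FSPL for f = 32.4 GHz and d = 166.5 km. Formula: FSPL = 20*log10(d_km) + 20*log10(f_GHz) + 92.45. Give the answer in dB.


20*log10(166.5) = 44.43
20*log10(32.4) = 30.21
FSPL = 167.1 dB

167.1 dB


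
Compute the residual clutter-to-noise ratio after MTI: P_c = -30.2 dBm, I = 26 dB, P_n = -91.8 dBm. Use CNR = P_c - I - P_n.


CNR = -30.2 - 26 - (-91.8) = 35.6 dB

35.6 dB


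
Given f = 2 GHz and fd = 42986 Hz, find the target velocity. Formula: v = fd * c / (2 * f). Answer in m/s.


v = 42986 * 3e8 / (2 * 2000000000.0) = 3224.0 m/s

3224.0 m/s


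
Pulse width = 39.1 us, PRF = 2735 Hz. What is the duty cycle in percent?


DC = 39.1e-6 * 2735 * 100 = 10.69%

10.69%


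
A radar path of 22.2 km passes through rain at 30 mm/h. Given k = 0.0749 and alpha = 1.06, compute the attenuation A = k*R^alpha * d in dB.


gamma = 0.0749 * 30^1.06 = 2.75569 dB/km
A = 2.75569 * 22.2 = 61.18 dB

61.18 dB


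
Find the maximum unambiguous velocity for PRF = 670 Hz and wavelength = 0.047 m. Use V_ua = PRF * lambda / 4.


V_ua = 670 * 0.047 / 4 = 7.9 m/s

7.9 m/s


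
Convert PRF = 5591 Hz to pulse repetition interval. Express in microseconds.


PRI = 1/5591 = 0.0001788589 s = 178.9 us

178.9 us


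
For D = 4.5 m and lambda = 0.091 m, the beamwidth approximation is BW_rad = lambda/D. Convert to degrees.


BW_rad = 0.091 / 4.5 = 0.020222
BW_deg = 1.16 degrees

1.16 degrees


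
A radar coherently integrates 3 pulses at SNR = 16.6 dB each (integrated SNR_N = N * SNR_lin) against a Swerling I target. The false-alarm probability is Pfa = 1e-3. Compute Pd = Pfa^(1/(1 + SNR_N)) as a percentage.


SNR_lin = 10^(16.6/10) = 45.70882
SNR_N = 3 * 45.70882 = 137.12646
1/(1 + SNR_N) = 1/138.12646 = 0.0072397
Pd = (1e-3)^0.0072397 = 0.95122
Pd = 95.1%

95.1%


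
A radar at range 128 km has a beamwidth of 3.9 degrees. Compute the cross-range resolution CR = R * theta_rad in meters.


BW_rad = 0.068067841
CR = 128000 * 0.068067841 = 8712.7 m

8712.7 m


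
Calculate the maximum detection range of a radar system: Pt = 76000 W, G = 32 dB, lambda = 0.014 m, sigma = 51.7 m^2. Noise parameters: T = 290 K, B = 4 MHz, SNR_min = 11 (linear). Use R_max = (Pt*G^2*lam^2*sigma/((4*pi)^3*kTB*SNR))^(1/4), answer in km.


G_lin = 10^(32/10) = 1584.893192
R^4 = 76000 * 1584.893192^2 * 0.014^2 * 51.7 / ((4*pi)^3 * 1.38e-23 * 290 * 4000000.0 * 11)
R^4 = 5.53606e18 m^4
R_max = (5.53606e18)^(1/4) = 48506.5 m = 48.5 km

48.5 km


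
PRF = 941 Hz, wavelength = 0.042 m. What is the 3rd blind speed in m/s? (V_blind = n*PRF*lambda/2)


V_blind = 3 * 941 * 0.042 / 2 = 59.3 m/s

59.3 m/s


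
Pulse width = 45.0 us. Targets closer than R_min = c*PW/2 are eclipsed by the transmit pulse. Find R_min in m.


R_min = 3e8 * 45.0e-6 / 2 = 6750.0 m

6750.0 m


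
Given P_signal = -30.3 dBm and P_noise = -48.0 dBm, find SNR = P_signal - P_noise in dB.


SNR = -30.3 - (-48.0) = 17.7 dB

17.7 dB


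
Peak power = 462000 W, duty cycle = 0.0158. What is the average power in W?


P_avg = 462000 * 0.0158 = 7299.6 W

7299.6 W


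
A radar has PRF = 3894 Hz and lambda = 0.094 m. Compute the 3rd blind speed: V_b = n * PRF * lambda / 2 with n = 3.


V_blind = 3 * 3894 * 0.094 / 2 = 549.1 m/s

549.1 m/s


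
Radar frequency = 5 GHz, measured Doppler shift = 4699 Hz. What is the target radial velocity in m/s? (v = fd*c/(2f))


v = 4699 * 3e8 / (2 * 5000000000.0) = 141.0 m/s

141.0 m/s


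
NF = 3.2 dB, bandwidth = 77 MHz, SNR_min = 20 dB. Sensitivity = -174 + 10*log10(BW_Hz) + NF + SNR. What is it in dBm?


10*log10(77000000.0) = 78.86
S = -174 + 78.86 + 3.2 + 20 = -71.9 dBm

-71.9 dBm


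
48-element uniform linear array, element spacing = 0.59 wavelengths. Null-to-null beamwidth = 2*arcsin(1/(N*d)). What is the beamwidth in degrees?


1/(N*d) = 1/(48*0.59) = 0.035311
BW = 2*arcsin(0.035311) = 4.0 degrees

4.0 degrees


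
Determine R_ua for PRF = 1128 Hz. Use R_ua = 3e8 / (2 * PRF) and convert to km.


R_ua = 3e8 / (2 * 1128) = 132978.7 m = 133.0 km

133.0 km


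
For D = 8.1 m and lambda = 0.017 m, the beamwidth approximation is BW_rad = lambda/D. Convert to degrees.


BW_rad = 0.017 / 8.1 = 0.002099
BW_deg = 0.12 degrees

0.12 degrees


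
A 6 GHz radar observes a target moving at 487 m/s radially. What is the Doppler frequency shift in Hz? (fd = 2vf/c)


fd = 2 * 487 * 6000000000.0 / 3e8 = 19480.0 Hz

19480.0 Hz


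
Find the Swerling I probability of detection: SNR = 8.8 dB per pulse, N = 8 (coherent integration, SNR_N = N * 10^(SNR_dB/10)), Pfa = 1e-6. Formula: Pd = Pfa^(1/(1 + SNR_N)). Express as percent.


SNR_lin = 10^(8.8/10) = 7.58578
SNR_N = 8 * 7.58578 = 60.68624
1/(1 + SNR_N) = 1/61.68624 = 0.0162111
Pd = (1e-6)^0.0162111 = 0.79934
Pd = 79.9%

79.9%


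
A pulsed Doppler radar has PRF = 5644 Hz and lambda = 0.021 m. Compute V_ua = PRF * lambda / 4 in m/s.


V_ua = 5644 * 0.021 / 4 = 29.6 m/s

29.6 m/s


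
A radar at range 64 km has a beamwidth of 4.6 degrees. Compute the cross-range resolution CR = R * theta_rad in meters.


BW_rad = 0.080285146
CR = 64000 * 0.080285146 = 5138.2 m

5138.2 m


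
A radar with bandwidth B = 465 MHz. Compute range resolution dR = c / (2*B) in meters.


dR = 3e8 / (2 * 465000000.0) = 0.32 m

0.32 m


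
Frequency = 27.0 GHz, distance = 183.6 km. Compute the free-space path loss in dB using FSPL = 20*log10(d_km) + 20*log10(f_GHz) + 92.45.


20*log10(183.6) = 45.28
20*log10(27.0) = 28.63
FSPL = 166.4 dB

166.4 dB


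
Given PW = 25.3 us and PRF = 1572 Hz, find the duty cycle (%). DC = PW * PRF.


DC = 25.3e-6 * 1572 * 100 = 3.98%

3.98%


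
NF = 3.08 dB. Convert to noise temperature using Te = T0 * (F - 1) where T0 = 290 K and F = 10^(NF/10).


NF_lin = 10^(3.08/10) = 2.032357
Te = 290 * (2.032357 - 1) = 299.4 K

299.4 K


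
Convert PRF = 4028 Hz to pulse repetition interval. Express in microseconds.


PRI = 1/4028 = 0.0002482622 s = 248.3 us

248.3 us


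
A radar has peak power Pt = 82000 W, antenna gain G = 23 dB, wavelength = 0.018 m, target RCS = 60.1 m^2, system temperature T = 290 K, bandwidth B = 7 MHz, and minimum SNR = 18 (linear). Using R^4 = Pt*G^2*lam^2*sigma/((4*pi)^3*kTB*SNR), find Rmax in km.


G_lin = 10^(23/10) = 199.526231
R^4 = 82000 * 199.526231^2 * 0.018^2 * 60.1 / ((4*pi)^3 * 1.38e-23 * 290 * 7000000.0 * 18)
R^4 = 6.35267e16 m^4
R_max = (6.35267e16)^(1/4) = 15875.9 m = 15.9 km

15.9 km


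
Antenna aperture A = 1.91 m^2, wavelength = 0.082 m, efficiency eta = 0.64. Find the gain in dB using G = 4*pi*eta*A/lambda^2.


G_linear = 4*pi*0.64*1.91/0.082^2 = 2284.52
G_dB = 10*log10(2284.52) = 33.6 dB

33.6 dB


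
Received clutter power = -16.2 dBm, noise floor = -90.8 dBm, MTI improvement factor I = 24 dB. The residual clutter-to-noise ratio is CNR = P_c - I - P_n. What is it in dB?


CNR = -16.2 - 24 - (-90.8) = 50.6 dB

50.6 dB


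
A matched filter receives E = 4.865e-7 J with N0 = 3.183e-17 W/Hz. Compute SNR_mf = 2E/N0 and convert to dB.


SNR_lin = 2 * 4.865e-7 / 3.183e-17 = 3.057e10
SNR_dB = 10*log10(3.057e10) = 104.9 dB

104.9 dB


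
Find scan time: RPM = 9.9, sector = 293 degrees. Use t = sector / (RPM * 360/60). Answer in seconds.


t = 293 / (9.9 * 360) * 60 = 4.93 s

4.93 s


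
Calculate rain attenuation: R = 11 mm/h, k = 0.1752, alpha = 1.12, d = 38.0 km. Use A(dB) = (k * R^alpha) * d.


gamma = 0.1752 * 11^1.12 = 2.569768 dB/km
A = 2.569768 * 38.0 = 97.65 dB

97.65 dB


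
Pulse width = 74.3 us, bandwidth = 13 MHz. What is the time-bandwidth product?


TBP = 74.3 * 13 = 965.9

965.9


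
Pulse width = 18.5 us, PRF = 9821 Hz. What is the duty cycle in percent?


DC = 18.5e-6 * 9821 * 100 = 18.17%

18.17%


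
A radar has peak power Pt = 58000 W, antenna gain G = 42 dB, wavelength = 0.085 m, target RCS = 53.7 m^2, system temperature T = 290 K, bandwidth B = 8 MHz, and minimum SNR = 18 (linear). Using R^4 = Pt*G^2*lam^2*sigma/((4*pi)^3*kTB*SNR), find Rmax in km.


G_lin = 10^(42/10) = 15848.931925
R^4 = 58000 * 15848.931925^2 * 0.085^2 * 53.7 / ((4*pi)^3 * 1.38e-23 * 290 * 8000000.0 * 18)
R^4 = 4.94278e21 m^4
R_max = (4.94278e21)^(1/4) = 265150.7 m = 265.2 km

265.2 km


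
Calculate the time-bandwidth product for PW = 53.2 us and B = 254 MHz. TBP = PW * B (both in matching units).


TBP = 53.2 * 254 = 13512.8

13512.8


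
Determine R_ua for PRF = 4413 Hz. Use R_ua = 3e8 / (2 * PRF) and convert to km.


R_ua = 3e8 / (2 * 4413) = 33990.5 m = 34.0 km

34.0 km


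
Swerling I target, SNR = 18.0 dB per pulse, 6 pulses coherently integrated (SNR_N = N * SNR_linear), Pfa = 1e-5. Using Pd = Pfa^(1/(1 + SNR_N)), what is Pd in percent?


SNR_lin = 10^(18.0/10) = 63.09573
SNR_N = 6 * 63.09573 = 378.57438
1/(1 + SNR_N) = 1/379.57438 = 0.0026345
Pd = (1e-5)^0.0026345 = 0.97012
Pd = 97.0%

97.0%


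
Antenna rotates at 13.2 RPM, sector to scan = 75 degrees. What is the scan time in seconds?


t = 75 / (13.2 * 360) * 60 = 0.95 s

0.95 s


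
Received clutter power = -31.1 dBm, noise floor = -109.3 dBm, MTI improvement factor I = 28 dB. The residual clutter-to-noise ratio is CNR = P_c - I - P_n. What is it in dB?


CNR = -31.1 - 28 - (-109.3) = 50.2 dB

50.2 dB


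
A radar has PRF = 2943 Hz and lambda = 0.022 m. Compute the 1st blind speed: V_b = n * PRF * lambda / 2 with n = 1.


V_blind = 1 * 2943 * 0.022 / 2 = 32.4 m/s

32.4 m/s


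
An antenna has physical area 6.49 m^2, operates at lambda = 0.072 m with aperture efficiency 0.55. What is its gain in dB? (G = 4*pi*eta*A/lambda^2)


G_linear = 4*pi*0.55*6.49/0.072^2 = 8652.71
G_dB = 10*log10(8652.71) = 39.4 dB

39.4 dB


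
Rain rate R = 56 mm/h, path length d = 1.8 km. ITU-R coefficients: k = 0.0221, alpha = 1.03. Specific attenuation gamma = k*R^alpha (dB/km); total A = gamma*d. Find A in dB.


gamma = 0.0221 * 56^1.03 = 1.396452 dB/km
A = 1.396452 * 1.8 = 2.51 dB

2.51 dB


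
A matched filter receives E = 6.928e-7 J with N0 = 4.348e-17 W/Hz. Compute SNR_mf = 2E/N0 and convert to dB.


SNR_lin = 2 * 6.928e-7 / 4.348e-17 = 3.187e10
SNR_dB = 10*log10(3.187e10) = 105.0 dB

105.0 dB


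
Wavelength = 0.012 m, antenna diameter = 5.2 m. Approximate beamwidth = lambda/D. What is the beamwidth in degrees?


BW_rad = 0.012 / 5.2 = 0.002308
BW_deg = 0.13 degrees

0.13 degrees


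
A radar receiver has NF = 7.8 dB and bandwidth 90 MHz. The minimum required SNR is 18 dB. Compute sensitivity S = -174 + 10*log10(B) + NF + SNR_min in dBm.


10*log10(90000000.0) = 79.54
S = -174 + 79.54 + 7.8 + 18 = -68.7 dBm

-68.7 dBm


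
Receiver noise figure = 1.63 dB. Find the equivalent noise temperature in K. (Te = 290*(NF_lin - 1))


NF_lin = 10^(1.63/10) = 1.455459
Te = 290 * (1.455459 - 1) = 132.1 K

132.1 K


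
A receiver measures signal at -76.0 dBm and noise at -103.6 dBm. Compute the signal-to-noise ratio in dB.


SNR = -76.0 - (-103.6) = 27.6 dB

27.6 dB


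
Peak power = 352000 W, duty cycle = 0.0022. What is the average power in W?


P_avg = 352000 * 0.0022 = 774.4 W

774.4 W


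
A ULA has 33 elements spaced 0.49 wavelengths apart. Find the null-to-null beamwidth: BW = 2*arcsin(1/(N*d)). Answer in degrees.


1/(N*d) = 1/(33*0.49) = 0.061843
BW = 2*arcsin(0.061843) = 7.1 degrees

7.1 degrees


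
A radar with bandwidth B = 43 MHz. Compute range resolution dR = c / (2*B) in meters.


dR = 3e8 / (2 * 43000000.0) = 3.49 m

3.49 m


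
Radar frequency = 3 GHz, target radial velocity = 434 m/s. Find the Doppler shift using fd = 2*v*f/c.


fd = 2 * 434 * 3000000000.0 / 3e8 = 8680.0 Hz

8680.0 Hz


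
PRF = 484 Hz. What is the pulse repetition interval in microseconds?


PRI = 1/484 = 0.0020661157 s = 2066.1 us

2066.1 us


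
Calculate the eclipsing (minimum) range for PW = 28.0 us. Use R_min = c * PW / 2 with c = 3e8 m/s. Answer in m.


R_min = 3e8 * 28.0e-6 / 2 = 4200.0 m

4200.0 m


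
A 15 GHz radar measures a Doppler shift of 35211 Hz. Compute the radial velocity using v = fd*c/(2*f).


v = 35211 * 3e8 / (2 * 15000000000.0) = 352.1 m/s

352.1 m/s


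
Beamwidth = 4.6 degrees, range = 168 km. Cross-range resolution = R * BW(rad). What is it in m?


BW_rad = 0.080285146
CR = 168000 * 0.080285146 = 13487.9 m

13487.9 m


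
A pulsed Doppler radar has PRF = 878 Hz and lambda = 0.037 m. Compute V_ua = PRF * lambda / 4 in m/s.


V_ua = 878 * 0.037 / 4 = 8.1 m/s

8.1 m/s


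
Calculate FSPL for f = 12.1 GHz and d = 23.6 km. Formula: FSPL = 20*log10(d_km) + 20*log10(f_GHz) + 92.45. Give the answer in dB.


20*log10(23.6) = 27.46
20*log10(12.1) = 21.66
FSPL = 141.6 dB

141.6 dB


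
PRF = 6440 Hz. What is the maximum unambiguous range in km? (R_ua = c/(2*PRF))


R_ua = 3e8 / (2 * 6440) = 23291.9 m = 23.3 km

23.3 km


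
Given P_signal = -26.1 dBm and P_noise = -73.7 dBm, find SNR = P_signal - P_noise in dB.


SNR = -26.1 - (-73.7) = 47.6 dB

47.6 dB


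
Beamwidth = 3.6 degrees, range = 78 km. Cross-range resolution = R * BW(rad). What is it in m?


BW_rad = 0.062831853
CR = 78000 * 0.062831853 = 4900.9 m

4900.9 m


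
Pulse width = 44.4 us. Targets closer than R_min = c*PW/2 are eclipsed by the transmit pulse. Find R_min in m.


R_min = 3e8 * 44.4e-6 / 2 = 6660.0 m

6660.0 m


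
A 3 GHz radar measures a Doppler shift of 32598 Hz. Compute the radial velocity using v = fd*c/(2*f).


v = 32598 * 3e8 / (2 * 3000000000.0) = 1629.9 m/s

1629.9 m/s


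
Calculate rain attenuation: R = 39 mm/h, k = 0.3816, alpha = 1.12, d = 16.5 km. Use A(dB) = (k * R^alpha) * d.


gamma = 0.3816 * 39^1.12 = 23.099401 dB/km
A = 23.099401 * 16.5 = 381.14 dB

381.14 dB


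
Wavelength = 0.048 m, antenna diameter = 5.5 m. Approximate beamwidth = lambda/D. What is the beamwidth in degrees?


BW_rad = 0.048 / 5.5 = 0.008727
BW_deg = 0.5 degrees

0.5 degrees


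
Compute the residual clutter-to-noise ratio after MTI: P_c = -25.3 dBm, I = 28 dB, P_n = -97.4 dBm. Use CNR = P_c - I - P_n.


CNR = -25.3 - 28 - (-97.4) = 44.1 dB

44.1 dB


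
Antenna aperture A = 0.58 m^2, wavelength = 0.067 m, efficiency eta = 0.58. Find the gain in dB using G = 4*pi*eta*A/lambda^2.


G_linear = 4*pi*0.58*0.58/0.067^2 = 941.71
G_dB = 10*log10(941.71) = 29.7 dB

29.7 dB


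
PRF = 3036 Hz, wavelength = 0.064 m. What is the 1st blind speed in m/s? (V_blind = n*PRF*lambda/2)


V_blind = 1 * 3036 * 0.064 / 2 = 97.2 m/s

97.2 m/s


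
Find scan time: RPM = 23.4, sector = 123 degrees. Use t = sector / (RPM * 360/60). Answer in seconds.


t = 123 / (23.4 * 360) * 60 = 0.88 s

0.88 s


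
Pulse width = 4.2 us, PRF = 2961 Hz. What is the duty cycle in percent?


DC = 4.2e-6 * 2961 * 100 = 1.24%

1.24%


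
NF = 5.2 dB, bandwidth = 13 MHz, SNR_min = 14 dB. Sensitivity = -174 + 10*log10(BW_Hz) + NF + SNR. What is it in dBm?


10*log10(13000000.0) = 71.14
S = -174 + 71.14 + 5.2 + 14 = -83.7 dBm

-83.7 dBm


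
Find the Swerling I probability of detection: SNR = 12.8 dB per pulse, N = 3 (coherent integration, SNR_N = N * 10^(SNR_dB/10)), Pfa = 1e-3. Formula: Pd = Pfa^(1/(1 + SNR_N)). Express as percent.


SNR_lin = 10^(12.8/10) = 19.05461
SNR_N = 3 * 19.05461 = 57.16383
1/(1 + SNR_N) = 1/58.16383 = 0.0171928
Pd = (1e-3)^0.0171928 = 0.88802
Pd = 88.8%

88.8%


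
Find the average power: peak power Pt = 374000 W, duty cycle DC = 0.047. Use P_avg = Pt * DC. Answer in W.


P_avg = 374000 * 0.047 = 17578.0 W

17578.0 W


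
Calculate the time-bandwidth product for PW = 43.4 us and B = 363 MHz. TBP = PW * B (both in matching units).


TBP = 43.4 * 363 = 15754.2

15754.2


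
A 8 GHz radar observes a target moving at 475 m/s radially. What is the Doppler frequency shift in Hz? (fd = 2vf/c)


fd = 2 * 475 * 8000000000.0 / 3e8 = 25333.3 Hz

25333.3 Hz


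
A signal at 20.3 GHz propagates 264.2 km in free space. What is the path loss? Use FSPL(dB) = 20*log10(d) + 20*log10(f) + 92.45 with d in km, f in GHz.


20*log10(264.2) = 48.44
20*log10(20.3) = 26.15
FSPL = 167.0 dB

167.0 dB


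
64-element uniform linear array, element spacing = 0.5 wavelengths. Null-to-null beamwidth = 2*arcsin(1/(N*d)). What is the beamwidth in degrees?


1/(N*d) = 1/(64*0.5) = 0.03125
BW = 2*arcsin(0.03125) = 3.6 degrees

3.6 degrees


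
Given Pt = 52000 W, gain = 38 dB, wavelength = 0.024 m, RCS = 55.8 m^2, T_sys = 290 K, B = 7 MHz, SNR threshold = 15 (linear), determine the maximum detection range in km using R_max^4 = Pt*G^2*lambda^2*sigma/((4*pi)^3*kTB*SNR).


G_lin = 10^(38/10) = 6309.573445
R^4 = 52000 * 6309.573445^2 * 0.024^2 * 55.8 / ((4*pi)^3 * 1.38e-23 * 290 * 7000000.0 * 15)
R^4 = 7.97929e19 m^4
R_max = (7.97929e19)^(1/4) = 94512.9 m = 94.5 km

94.5 km


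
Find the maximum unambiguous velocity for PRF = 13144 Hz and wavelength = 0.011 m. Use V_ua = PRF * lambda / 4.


V_ua = 13144 * 0.011 / 4 = 36.1 m/s

36.1 m/s


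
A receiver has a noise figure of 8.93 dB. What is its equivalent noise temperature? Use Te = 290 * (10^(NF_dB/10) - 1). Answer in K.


NF_lin = 10^(8.93/10) = 7.816278
Te = 290 * (7.816278 - 1) = 1976.7 K

1976.7 K


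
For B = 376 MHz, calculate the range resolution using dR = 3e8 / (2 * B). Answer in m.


dR = 3e8 / (2 * 376000000.0) = 0.4 m

0.4 m


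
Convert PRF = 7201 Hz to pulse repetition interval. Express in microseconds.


PRI = 1/7201 = 0.0001388696 s = 138.9 us

138.9 us


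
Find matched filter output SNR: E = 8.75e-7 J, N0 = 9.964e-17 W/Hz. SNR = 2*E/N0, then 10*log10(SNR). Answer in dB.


SNR_lin = 2 * 8.75e-7 / 9.964e-17 = 1.756e10
SNR_dB = 10*log10(1.756e10) = 102.4 dB

102.4 dB


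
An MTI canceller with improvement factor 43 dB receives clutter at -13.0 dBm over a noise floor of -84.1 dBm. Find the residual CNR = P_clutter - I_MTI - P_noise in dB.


CNR = -13.0 - 43 - (-84.1) = 28.1 dB

28.1 dB


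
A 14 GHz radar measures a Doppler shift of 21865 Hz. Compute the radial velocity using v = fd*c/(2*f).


v = 21865 * 3e8 / (2 * 14000000000.0) = 234.3 m/s

234.3 m/s


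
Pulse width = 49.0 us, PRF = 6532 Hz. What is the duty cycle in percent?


DC = 49.0e-6 * 6532 * 100 = 32.01%

32.01%


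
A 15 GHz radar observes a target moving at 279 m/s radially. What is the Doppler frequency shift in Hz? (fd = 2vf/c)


fd = 2 * 279 * 15000000000.0 / 3e8 = 27900.0 Hz

27900.0 Hz


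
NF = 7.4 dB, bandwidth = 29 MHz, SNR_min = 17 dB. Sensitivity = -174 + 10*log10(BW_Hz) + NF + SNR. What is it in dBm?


10*log10(29000000.0) = 74.62
S = -174 + 74.62 + 7.4 + 17 = -75.0 dBm

-75.0 dBm


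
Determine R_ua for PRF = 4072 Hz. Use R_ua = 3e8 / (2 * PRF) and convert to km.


R_ua = 3e8 / (2 * 4072) = 36836.9 m = 36.8 km

36.8 km


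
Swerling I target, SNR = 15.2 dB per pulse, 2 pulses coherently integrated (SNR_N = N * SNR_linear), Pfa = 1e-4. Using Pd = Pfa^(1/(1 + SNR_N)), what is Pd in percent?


SNR_lin = 10^(15.2/10) = 33.11311
SNR_N = 2 * 33.11311 = 66.22622
1/(1 + SNR_N) = 1/67.22622 = 0.0148751
Pd = (1e-4)^0.0148751 = 0.87197
Pd = 87.2%

87.2%


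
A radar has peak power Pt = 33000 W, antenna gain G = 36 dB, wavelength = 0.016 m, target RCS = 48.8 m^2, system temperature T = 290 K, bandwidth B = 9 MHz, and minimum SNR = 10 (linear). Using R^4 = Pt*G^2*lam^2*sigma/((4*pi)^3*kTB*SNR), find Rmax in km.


G_lin = 10^(36/10) = 3981.071706
R^4 = 33000 * 3981.071706^2 * 0.016^2 * 48.8 / ((4*pi)^3 * 1.38e-23 * 290 * 9000000.0 * 10)
R^4 = 9.14165e18 m^4
R_max = (9.14165e18)^(1/4) = 54986.5 m = 55.0 km

55.0 km


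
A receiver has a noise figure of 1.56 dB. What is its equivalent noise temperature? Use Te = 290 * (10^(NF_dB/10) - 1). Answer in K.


NF_lin = 10^(1.56/10) = 1.432188
Te = 290 * (1.432188 - 1) = 125.3 K

125.3 K


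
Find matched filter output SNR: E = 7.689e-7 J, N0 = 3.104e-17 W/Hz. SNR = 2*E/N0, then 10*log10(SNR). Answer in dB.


SNR_lin = 2 * 7.689e-7 / 3.104e-17 = 4.954e10
SNR_dB = 10*log10(4.954e10) = 106.9 dB

106.9 dB


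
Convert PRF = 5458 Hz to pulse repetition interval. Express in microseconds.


PRI = 1/5458 = 0.0001832173 s = 183.2 us

183.2 us


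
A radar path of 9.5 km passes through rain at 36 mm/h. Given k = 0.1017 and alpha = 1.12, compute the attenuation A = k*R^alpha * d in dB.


gamma = 0.1017 * 36^1.12 = 5.628333 dB/km
A = 5.628333 * 9.5 = 53.47 dB

53.47 dB


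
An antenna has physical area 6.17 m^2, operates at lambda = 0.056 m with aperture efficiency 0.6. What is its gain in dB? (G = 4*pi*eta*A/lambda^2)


G_linear = 4*pi*0.6*6.17/0.056^2 = 14834.41
G_dB = 10*log10(14834.41) = 41.7 dB

41.7 dB


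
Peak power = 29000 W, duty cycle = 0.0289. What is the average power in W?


P_avg = 29000 * 0.0289 = 838.1 W

838.1 W


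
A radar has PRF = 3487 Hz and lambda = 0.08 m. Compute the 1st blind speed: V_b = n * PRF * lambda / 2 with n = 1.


V_blind = 1 * 3487 * 0.08 / 2 = 139.5 m/s

139.5 m/s


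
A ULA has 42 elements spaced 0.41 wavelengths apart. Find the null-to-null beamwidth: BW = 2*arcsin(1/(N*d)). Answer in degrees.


1/(N*d) = 1/(42*0.41) = 0.058072
BW = 2*arcsin(0.058072) = 6.7 degrees

6.7 degrees


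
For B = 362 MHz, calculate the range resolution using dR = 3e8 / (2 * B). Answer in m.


dR = 3e8 / (2 * 362000000.0) = 0.41 m

0.41 m


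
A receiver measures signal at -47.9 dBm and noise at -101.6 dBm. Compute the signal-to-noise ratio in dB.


SNR = -47.9 - (-101.6) = 53.7 dB

53.7 dB


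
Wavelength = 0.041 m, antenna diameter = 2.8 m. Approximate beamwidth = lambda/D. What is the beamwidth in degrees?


BW_rad = 0.041 / 2.8 = 0.014643
BW_deg = 0.84 degrees

0.84 degrees


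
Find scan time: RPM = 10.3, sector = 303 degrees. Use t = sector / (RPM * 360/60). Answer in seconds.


t = 303 / (10.3 * 360) * 60 = 4.9 s

4.9 s


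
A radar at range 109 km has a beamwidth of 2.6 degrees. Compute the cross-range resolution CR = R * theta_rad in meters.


BW_rad = 0.045378561
CR = 109000 * 0.045378561 = 4946.3 m

4946.3 m


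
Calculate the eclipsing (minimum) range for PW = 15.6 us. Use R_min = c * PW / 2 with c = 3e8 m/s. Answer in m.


R_min = 3e8 * 15.6e-6 / 2 = 2340.0 m

2340.0 m


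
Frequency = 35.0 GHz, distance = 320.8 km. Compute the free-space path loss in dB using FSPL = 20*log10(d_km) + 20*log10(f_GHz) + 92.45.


20*log10(320.8) = 50.12
20*log10(35.0) = 30.88
FSPL = 173.5 dB

173.5 dB


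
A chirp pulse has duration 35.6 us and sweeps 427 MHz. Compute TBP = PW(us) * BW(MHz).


TBP = 35.6 * 427 = 15201.2

15201.2


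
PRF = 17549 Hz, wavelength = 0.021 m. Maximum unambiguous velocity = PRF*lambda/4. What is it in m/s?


V_ua = 17549 * 0.021 / 4 = 92.1 m/s

92.1 m/s


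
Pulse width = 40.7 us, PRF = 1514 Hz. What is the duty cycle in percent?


DC = 40.7e-6 * 1514 * 100 = 6.16%

6.16%


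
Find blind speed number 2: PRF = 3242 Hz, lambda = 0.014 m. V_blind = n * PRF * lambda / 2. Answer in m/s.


V_blind = 2 * 3242 * 0.014 / 2 = 45.4 m/s

45.4 m/s


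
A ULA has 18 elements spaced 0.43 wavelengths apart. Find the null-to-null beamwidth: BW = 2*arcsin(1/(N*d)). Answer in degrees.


1/(N*d) = 1/(18*0.43) = 0.129199
BW = 2*arcsin(0.129199) = 14.8 degrees

14.8 degrees


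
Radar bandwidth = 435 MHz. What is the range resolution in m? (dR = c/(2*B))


dR = 3e8 / (2 * 435000000.0) = 0.34 m

0.34 m


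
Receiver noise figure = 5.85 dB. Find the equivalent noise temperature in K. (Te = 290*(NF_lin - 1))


NF_lin = 10^(5.85/10) = 3.845918
Te = 290 * (3.845918 - 1) = 825.3 K

825.3 K


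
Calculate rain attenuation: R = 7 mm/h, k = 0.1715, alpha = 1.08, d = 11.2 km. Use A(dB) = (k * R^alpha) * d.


gamma = 0.1715 * 7^1.08 = 1.402717 dB/km
A = 1.402717 * 11.2 = 15.71 dB

15.71 dB


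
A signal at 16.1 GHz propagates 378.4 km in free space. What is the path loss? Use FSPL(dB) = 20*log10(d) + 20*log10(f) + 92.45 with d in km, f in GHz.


20*log10(378.4) = 51.56
20*log10(16.1) = 24.14
FSPL = 168.1 dB

168.1 dB


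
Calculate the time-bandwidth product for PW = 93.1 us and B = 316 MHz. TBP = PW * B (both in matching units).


TBP = 93.1 * 316 = 29419.6

29419.6


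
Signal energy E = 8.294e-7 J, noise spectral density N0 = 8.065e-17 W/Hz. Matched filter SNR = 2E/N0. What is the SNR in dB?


SNR_lin = 2 * 8.294e-7 / 8.065e-17 = 2.057e10
SNR_dB = 10*log10(2.057e10) = 103.1 dB

103.1 dB


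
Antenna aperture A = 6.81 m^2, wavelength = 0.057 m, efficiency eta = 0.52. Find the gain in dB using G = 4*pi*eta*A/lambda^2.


G_linear = 4*pi*0.52*6.81/0.057^2 = 13696.53
G_dB = 10*log10(13696.53) = 41.4 dB

41.4 dB


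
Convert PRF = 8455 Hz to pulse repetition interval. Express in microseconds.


PRI = 1/8455 = 0.0001182732 s = 118.3 us

118.3 us


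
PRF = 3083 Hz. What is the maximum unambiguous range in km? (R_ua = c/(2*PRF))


R_ua = 3e8 / (2 * 3083) = 48653.9 m = 48.7 km

48.7 km


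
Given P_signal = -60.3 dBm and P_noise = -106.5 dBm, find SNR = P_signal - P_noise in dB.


SNR = -60.3 - (-106.5) = 46.2 dB

46.2 dB


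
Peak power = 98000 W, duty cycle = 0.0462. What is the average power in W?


P_avg = 98000 * 0.0462 = 4527.6 W

4527.6 W


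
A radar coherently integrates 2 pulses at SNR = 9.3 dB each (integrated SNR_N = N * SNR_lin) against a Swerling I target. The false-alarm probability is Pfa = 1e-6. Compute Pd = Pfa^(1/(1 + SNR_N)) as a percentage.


SNR_lin = 10^(9.3/10) = 8.51138
SNR_N = 2 * 8.51138 = 17.02276
1/(1 + SNR_N) = 1/18.02276 = 0.0554854
Pd = (1e-6)^0.0554854 = 0.46461
Pd = 46.5%

46.5%


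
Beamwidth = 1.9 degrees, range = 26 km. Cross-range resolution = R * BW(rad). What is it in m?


BW_rad = 0.033161256
CR = 26000 * 0.033161256 = 862.2 m

862.2 m


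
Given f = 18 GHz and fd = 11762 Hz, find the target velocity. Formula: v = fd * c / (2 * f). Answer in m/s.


v = 11762 * 3e8 / (2 * 18000000000.0) = 98.0 m/s

98.0 m/s


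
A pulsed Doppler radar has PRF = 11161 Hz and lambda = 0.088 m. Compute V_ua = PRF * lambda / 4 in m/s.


V_ua = 11161 * 0.088 / 4 = 245.5 m/s

245.5 m/s


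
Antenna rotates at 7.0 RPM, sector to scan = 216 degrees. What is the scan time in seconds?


t = 216 / (7.0 * 360) * 60 = 5.14 s

5.14 s


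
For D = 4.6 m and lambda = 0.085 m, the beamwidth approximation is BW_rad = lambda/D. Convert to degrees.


BW_rad = 0.085 / 4.6 = 0.018478
BW_deg = 1.06 degrees

1.06 degrees


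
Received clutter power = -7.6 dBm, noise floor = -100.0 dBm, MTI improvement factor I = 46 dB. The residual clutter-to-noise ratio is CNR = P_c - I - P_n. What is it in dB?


CNR = -7.6 - 46 - (-100.0) = 46.4 dB

46.4 dB


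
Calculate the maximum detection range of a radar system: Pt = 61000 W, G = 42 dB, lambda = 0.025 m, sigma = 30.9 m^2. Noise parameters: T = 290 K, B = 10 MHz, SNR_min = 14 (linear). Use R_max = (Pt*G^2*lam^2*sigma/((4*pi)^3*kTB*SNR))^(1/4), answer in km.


G_lin = 10^(42/10) = 15848.931925
R^4 = 61000 * 15848.931925^2 * 0.025^2 * 30.9 / ((4*pi)^3 * 1.38e-23 * 290 * 10000000.0 * 14)
R^4 = 2.66154e20 m^4
R_max = (2.66154e20)^(1/4) = 127727.2 m = 127.7 km

127.7 km


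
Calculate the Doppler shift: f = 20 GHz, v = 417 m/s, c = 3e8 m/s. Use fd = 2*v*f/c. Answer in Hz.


fd = 2 * 417 * 20000000000.0 / 3e8 = 55600.0 Hz

55600.0 Hz


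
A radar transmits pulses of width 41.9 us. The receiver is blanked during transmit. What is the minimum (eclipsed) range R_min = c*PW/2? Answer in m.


R_min = 3e8 * 41.9e-6 / 2 = 6285.0 m

6285.0 m


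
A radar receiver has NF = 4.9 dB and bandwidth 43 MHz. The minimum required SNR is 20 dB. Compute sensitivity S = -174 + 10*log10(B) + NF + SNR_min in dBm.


10*log10(43000000.0) = 76.33
S = -174 + 76.33 + 4.9 + 20 = -72.8 dBm

-72.8 dBm


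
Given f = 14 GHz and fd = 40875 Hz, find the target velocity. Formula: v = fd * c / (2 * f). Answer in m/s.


v = 40875 * 3e8 / (2 * 14000000000.0) = 437.9 m/s

437.9 m/s


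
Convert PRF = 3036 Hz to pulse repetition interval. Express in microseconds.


PRI = 1/3036 = 0.0003293808 s = 329.4 us

329.4 us


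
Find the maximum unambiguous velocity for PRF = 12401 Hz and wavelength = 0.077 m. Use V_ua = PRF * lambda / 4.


V_ua = 12401 * 0.077 / 4 = 238.7 m/s

238.7 m/s


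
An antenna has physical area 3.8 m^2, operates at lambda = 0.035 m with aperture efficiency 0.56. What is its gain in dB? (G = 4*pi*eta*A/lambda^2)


G_linear = 4*pi*0.56*3.8/0.035^2 = 21829.58
G_dB = 10*log10(21829.58) = 43.4 dB

43.4 dB


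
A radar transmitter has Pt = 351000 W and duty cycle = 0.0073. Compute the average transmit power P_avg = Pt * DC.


P_avg = 351000 * 0.0073 = 2562.3 W

2562.3 W


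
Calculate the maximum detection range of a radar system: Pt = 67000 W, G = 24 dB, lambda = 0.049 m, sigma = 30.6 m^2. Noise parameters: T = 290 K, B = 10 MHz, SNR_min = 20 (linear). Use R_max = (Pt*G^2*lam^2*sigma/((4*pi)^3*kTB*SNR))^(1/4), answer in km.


G_lin = 10^(24/10) = 251.188643
R^4 = 67000 * 251.188643^2 * 0.049^2 * 30.6 / ((4*pi)^3 * 1.38e-23 * 290 * 10000000.0 * 20)
R^4 = 1.95547e17 m^4
R_max = (1.95547e17)^(1/4) = 21028.7 m = 21.0 km

21.0 km


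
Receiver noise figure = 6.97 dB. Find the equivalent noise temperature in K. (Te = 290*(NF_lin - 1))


NF_lin = 10^(6.97/10) = 4.977371
Te = 290 * (4.977371 - 1) = 1153.4 K

1153.4 K


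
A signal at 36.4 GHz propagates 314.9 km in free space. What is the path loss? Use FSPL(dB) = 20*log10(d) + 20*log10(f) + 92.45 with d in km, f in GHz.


20*log10(314.9) = 49.96
20*log10(36.4) = 31.22
FSPL = 173.6 dB

173.6 dB


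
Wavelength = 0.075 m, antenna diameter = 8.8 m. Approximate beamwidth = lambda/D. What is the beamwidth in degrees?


BW_rad = 0.075 / 8.8 = 0.008523
BW_deg = 0.49 degrees

0.49 degrees


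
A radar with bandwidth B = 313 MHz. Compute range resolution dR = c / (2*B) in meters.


dR = 3e8 / (2 * 313000000.0) = 0.48 m

0.48 m


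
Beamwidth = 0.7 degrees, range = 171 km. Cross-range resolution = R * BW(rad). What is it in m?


BW_rad = 0.012217305
CR = 171000 * 0.012217305 = 2089.2 m

2089.2 m


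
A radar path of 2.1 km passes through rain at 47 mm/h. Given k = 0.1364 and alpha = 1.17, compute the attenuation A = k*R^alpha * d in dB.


gamma = 0.1364 * 47^1.17 = 12.335844 dB/km
A = 12.335844 * 2.1 = 25.91 dB

25.91 dB


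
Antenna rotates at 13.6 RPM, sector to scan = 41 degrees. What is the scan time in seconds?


t = 41 / (13.6 * 360) * 60 = 0.5 s

0.5 s


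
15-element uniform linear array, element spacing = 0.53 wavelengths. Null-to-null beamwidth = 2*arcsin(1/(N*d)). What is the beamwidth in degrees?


1/(N*d) = 1/(15*0.53) = 0.125786
BW = 2*arcsin(0.125786) = 14.5 degrees

14.5 degrees
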